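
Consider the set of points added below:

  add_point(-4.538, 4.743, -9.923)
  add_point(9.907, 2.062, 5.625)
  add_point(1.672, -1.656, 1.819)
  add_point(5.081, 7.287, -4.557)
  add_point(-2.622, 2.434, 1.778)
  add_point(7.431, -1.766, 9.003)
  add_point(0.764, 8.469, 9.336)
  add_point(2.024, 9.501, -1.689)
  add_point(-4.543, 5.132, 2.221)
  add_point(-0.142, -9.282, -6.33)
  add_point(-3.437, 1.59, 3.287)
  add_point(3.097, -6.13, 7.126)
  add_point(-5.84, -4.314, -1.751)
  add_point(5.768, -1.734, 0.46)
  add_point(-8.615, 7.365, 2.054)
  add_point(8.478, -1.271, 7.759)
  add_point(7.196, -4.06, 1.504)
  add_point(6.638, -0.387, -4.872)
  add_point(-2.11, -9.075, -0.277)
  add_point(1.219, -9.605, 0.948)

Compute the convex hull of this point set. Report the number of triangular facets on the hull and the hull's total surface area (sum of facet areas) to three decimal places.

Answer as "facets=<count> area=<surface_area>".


Points on the hull: [0, 1, 3, 5, 6, 7, 9, 11, 12, 14, 15, 16, 17, 18, 19] (15 of 20).

Area of each hull facet:
  f1: (p7, p0, p14) → 61.5901
  f2: (p12, p0, p14) → 68.5858
  f3: (p6, p11, p14) → 88.9827
  f4: (p6, p7, p14) → 57.2936
  f5: (p6, p7, p1) → 61.4248
  f6: (p15, p11, p19) → 21.7548
  f7: (p9, p12, p0) → 54.2144
  f8: (p9, p17, p0) → 72.5885
  f9: (p3, p7, p0) → 26.4646
  f10: (p3, p17, p0) → 44.1849
  f11: (p3, p7, p1) → 29.4041
  f12: (p3, p17, p1) → 43.3078
  f13: (p16, p15, p19) → 25.1702
  f14: (p16, p9, p19) → 29.8330
  f15: (p16, p9, p17) → 40.4467
  f16: (p16, p17, p1) → 28.8871
  f17: (p16, p15, p1) → 14.6167
  f18: (p5, p6, p11) → 38.4237
  f19: (p5, p15, p11) → 5.0105
  f20: (p5, p6, p1) → 32.9504
  f21: (p5, p15, p1) → 2.0915
  f22: (p18, p9, p19) → 11.4140
  f23: (p18, p9, p12) → 19.8195
  f24: (p18, p11, p19) → 11.7070
  f25: (p18, p11, p14) → 83.3643
  f26: (p18, p12, p14) → 25.0184
Σ area = 998.549

Euler characteristic 15−39+26 = 2 ✓

facets=26 area=998.549


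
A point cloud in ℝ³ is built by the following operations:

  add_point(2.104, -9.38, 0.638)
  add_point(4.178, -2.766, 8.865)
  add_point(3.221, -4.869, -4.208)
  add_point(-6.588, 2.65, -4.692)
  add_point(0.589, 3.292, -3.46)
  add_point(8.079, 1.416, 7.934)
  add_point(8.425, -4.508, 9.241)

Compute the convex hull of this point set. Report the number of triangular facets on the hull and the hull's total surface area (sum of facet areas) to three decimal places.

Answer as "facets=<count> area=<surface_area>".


facets=10 area=421.814

Hull vertices (7/7): indices [0, 1, 2, 3, 4, 5, 6].

Per-facet area ½‖(b−a)×(c−a)‖:
  f1: (p5, p4, p3) → 37.7148
  f2: (p1, p0, p3) → 84.3607
  f3: (p1, p0, p6) → 24.7731
  f4: (p1, p5, p3) → 52.4442
  f5: (p1, p5, p6) → 12.5739
  f6: (p2, p0, p3) → 39.5482
  f7: (p2, p4, p3) → 30.8108
  f8: (p2, p0, p6) → 38.8833
  f9: (p2, p5, p6) → 42.9702
  f10: (p2, p5, p4) → 57.7349
Σ area = 421.814

Check V−E+F: 7 − 15 + 10 = 2.


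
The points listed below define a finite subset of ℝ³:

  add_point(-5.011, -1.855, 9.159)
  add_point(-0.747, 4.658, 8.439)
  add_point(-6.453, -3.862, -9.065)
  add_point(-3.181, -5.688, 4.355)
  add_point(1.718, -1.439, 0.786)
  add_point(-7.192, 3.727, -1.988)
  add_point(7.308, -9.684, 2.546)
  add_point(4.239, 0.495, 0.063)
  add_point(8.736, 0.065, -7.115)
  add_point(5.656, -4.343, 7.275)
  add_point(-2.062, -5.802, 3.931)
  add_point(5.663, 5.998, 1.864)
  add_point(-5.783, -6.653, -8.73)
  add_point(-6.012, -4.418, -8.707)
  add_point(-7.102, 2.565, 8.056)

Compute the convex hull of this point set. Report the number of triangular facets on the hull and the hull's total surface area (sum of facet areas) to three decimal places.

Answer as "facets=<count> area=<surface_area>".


facets=18 area=880.222

Hull vertices (11/15): indices [0, 1, 2, 3, 5, 6, 8, 9, 11, 12, 14].

Per-facet area ½‖(b−a)×(c−a)‖:
  f1: (p2, p8, p5) → 80.6223
  f2: (p11, p8, p5) → 76.0459
  f3: (p11, p1, p5) → 55.5390
  f4: (p14, p2, p5) → 42.4156
  f5: (p14, p1, p5) → 33.8674
  f6: (p9, p11, p1) → 48.1713
  f7: (p9, p6, p8) → 50.4821
  f8: (p9, p11, p8) → 65.0014
  f9: (p0, p14, p1) → 16.6476
  f10: (p0, p9, p1) → 40.6545
  f11: (p0, p9, p6) → 35.4881
  f12: (p0, p3, p6) → 29.3626
  f13: (p12, p0, p3) → 29.7408
  f14: (p12, p14, p2) → 25.6740
  f15: (p12, p0, p14) → 46.4593
  f16: (p12, p2, p8) → 22.8424
  f17: (p12, p3, p6) → 76.0377
  f18: (p12, p6, p8) → 105.1699
Σ area = 880.222

Euler characteristic 11−27+18 = 2 ✓


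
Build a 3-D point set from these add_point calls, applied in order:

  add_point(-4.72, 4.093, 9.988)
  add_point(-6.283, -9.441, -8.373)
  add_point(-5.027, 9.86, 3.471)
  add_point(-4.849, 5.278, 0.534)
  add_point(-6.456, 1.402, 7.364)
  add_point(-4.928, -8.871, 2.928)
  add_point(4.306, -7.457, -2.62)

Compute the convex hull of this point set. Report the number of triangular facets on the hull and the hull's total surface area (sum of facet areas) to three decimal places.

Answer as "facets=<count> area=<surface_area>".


Extreme-point indices: [0, 1, 2, 3, 4, 5, 6] — 7 of 7 on the boundary.

Facet areas (half cross-product norm):
  f1: (p2, p1, p4) → 88.7397
  f2: (p5, p1, p4) → 58.4338
  f3: (p5, p1, p6) → 56.7731
  f4: (p0, p2, p4) → 17.9944
  f5: (p0, p2, p6) → 83.9374
  f6: (p0, p5, p4) → 14.5286
  f7: (p0, p5, p6) → 79.6408
  f8: (p3, p1, p6) → 93.9558
  f9: (p3, p2, p6) → 26.4313
  f10: (p3, p2, p1) → 5.5659
Σ area = 526.001

Euler: V−E+F = 7−15+10 = 2.

facets=10 area=526.001


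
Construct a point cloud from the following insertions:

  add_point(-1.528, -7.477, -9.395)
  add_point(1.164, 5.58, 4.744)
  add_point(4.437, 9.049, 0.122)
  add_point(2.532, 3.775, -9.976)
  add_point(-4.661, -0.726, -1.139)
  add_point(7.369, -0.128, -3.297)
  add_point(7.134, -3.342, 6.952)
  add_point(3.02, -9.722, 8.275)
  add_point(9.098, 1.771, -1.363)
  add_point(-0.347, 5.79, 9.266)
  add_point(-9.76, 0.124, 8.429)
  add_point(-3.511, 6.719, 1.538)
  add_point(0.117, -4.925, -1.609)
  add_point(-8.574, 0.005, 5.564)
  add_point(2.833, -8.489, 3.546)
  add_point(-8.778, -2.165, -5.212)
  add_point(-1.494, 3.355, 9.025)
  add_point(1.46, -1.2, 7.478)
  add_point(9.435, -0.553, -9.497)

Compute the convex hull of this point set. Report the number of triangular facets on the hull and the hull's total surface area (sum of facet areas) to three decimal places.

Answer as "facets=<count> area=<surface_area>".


Extreme-point indices: [0, 2, 3, 6, 7, 8, 9, 10, 11, 14, 15, 18] — 12 of 19 on the boundary.

Triangle areas on the boundary:
  f1: (p15, p7, p10) → 110.3029
  f2: (p9, p7, p10) → 82.8510
  f3: (p8, p2, p18) → 33.8295
  f4: (p11, p15, p10) → 66.6527
  f5: (p11, p9, p10) → 43.6198
  f6: (p11, p9, p2) → 34.7830
  f7: (p3, p2, p18) → 47.0733
  f8: (p3, p11, p2) → 48.0812
  f9: (p3, p11, p15) → 73.9413
  f10: (p0, p15, p7) → 89.9601
  f11: (p0, p3, p18) → 47.7368
  f12: (p0, p3, p15) → 57.6998
  f13: (p6, p9, p7) → 44.7116
  f14: (p6, p7, p18) → 60.0821
  f15: (p6, p8, p18) → 31.3188
  f16: (p6, p9, p2) → 63.6588
  f17: (p6, p8, p2) → 42.9445
  f18: (p14, p7, p18) → 20.5281
  f19: (p14, p0, p18) → 86.5582
  f20: (p14, p0, p7) → 10.9892
Σ area = 1097.323

Euler characteristic 12−30+20 = 2 ✓

facets=20 area=1097.323


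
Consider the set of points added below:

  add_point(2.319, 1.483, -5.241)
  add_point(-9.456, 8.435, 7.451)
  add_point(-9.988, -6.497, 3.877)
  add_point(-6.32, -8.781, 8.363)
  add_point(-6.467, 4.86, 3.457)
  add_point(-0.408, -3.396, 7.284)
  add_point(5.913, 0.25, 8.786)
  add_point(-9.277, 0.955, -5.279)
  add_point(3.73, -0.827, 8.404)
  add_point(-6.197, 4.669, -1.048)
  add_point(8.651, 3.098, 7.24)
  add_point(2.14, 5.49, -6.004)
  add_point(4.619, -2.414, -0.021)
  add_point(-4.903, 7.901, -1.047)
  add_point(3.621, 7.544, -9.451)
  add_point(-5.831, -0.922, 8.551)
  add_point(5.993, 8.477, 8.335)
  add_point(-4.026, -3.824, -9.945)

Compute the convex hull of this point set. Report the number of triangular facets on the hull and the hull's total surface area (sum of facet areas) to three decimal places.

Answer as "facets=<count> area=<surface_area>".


facets=20 area=1116.050

Hull vertices (12/18): indices [1, 2, 3, 6, 7, 10, 12, 13, 14, 15, 16, 17].

Triangle areas on the boundary:
  f1: (p3, p17, p2) → 41.6220
  f2: (p7, p17, p2) → 49.9468
  f3: (p6, p16, p10) → 12.5416
  f4: (p14, p7, p17) → 57.6530
  f5: (p14, p7, p13) → 55.2968
  f6: (p14, p16, p10) → 54.0323
  f7: (p1, p3, p2) → 47.1609
  f8: (p1, p14, p16) → 136.5273
  f9: (p1, p14, p13) → 17.1647
  f10: (p1, p7, p13) → 43.4775
  f11: (p1, p7, p2) → 81.8271
  f12: (p12, p3, p17) → 99.9633
  f13: (p12, p6, p3) → 67.2204
  f14: (p12, p6, p10) → 19.6702
  f15: (p12, p14, p10) → 67.9660
  f16: (p12, p14, p17) → 79.6165
  f17: (p15, p6, p16) → 48.3509
  f18: (p15, p1, p16) → 72.8009
  f19: (p15, p6, p3) → 45.8806
  f20: (p15, p1, p3) → 17.3315
Σ area = 1116.050

Euler characteristic 12−30+20 = 2 ✓


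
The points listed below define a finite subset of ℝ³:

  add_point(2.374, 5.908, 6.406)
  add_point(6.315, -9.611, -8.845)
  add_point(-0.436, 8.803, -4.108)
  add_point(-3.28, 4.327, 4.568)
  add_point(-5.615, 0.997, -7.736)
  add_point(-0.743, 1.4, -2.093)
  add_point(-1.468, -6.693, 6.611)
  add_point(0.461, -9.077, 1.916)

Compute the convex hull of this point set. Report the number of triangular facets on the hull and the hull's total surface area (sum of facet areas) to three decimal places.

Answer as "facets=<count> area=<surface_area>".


Points on the hull: [0, 1, 2, 3, 4, 6, 7] (7 of 8).

Facet areas (half cross-product norm):
  f1: (p2, p1, p4) → 79.3983
  f2: (p3, p2, p4) → 50.2582
  f3: (p3, p6, p4) → 73.4711
  f4: (p7, p1, p4) → 87.8322
  f5: (p7, p6, p4) → 42.3980
  f6: (p0, p2, p1) → 113.0516
  f7: (p0, p3, p2) → 31.0688
  f8: (p0, p3, p6) → 34.8801
  f9: (p0, p7, p1) → 93.9514
  f10: (p0, p7, p6) → 35.3180
Σ area = 641.628

Euler: V−E+F = 7−15+10 = 2.

facets=10 area=641.628


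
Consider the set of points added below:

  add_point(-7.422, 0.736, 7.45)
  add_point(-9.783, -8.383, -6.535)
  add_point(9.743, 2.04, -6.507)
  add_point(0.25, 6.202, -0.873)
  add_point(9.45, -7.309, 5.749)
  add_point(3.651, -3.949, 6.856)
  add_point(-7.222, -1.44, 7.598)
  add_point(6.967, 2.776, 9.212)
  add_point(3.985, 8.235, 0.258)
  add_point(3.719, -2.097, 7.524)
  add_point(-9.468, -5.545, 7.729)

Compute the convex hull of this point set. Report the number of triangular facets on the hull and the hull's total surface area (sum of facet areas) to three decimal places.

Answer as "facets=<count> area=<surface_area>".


8 of the 11 inputs are extreme points: [0, 1, 2, 3, 4, 7, 8, 10].

Facet areas (half cross-product norm):
  f1: (p7, p8, p2) → 58.8451
  f2: (p4, p2, p1) → 162.6940
  f3: (p4, p7, p2) → 80.4349
  f4: (p3, p2, p1) → 109.6267
  f5: (p3, p8, p2) → 23.8201
  f6: (p0, p7, p8) → 76.1799
  f7: (p0, p3, p8) → 23.1197
  f8: (p0, p3, p1) → 103.1714
  f9: (p10, p4, p1) → 138.2737
  f10: (p10, p0, p1) → 47.5415
  f11: (p10, p4, p7) → 98.2497
  f12: (p10, p0, p7) → 43.6592
Σ area = 965.616

Check V−E+F: 8 − 18 + 12 = 2.

facets=12 area=965.616


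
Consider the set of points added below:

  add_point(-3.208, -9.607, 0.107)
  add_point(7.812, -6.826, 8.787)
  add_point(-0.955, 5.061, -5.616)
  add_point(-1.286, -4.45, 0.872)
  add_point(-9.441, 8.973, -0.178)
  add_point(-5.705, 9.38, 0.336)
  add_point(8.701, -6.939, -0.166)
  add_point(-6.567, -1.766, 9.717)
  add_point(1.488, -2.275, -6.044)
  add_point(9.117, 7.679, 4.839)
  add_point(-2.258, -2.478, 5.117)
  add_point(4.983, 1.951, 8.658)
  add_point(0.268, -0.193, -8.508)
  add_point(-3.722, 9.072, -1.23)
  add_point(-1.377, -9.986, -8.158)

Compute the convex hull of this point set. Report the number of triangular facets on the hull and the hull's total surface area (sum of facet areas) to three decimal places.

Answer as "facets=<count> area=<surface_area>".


12 of the 15 inputs are extreme points: [0, 1, 2, 4, 5, 6, 7, 9, 11, 12, 13, 14].

Area of each hull facet:
  f1: (p12, p14, p4) → 69.6946
  f2: (p0, p14, p4) → 82.6515
  f3: (p0, p7, p4) → 95.6180
  f4: (p0, p1, p14) → 54.5828
  f5: (p0, p1, p7) → 85.3188
  f6: (p6, p1, p9) → 65.6076
  f7: (p6, p1, p14) → 50.4586
  f8: (p6, p12, p9) → 102.0311
  f9: (p6, p12, p14) → 61.9432
  f10: (p11, p7, p9) → 32.4982
  f11: (p11, p1, p9) → 31.4569
  f12: (p11, p1, p7) → 56.1630
  f13: (p2, p12, p4) → 23.4629
  f14: (p2, p12, p9) → 42.2765
  f15: (p13, p2, p4) → 16.2182
  f16: (p13, p2, p9) → 46.2101
  f17: (p5, p13, p4) → 3.5797
  f18: (p5, p13, p9) → 16.2084
  f19: (p5, p7, p4) → 27.6389
  f20: (p5, p7, p9) → 111.1076
Σ area = 1074.727

Euler characteristic 12−30+20 = 2 ✓

facets=20 area=1074.727


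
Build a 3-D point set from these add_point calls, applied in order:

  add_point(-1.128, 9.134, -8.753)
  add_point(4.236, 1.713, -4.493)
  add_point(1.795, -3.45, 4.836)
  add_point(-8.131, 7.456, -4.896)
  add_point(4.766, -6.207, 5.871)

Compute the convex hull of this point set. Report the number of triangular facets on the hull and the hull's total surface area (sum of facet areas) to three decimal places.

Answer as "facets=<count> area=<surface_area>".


Extreme-point indices: [0, 1, 2, 3, 4] — 5 of 5 on the boundary.

Facet areas (half cross-product norm):
  f1: (p1, p4, p3) → 84.4878
  f2: (p1, p0, p3) → 41.0212
  f3: (p1, p0, p4) → 39.3526
  f4: (p2, p4, p3) → 12.3937
  f5: (p2, p0, p3) → 71.8435
  f6: (p2, p0, p4) → 26.7036
Σ area = 275.802

Euler: V−E+F = 5−9+6 = 2.

facets=6 area=275.802


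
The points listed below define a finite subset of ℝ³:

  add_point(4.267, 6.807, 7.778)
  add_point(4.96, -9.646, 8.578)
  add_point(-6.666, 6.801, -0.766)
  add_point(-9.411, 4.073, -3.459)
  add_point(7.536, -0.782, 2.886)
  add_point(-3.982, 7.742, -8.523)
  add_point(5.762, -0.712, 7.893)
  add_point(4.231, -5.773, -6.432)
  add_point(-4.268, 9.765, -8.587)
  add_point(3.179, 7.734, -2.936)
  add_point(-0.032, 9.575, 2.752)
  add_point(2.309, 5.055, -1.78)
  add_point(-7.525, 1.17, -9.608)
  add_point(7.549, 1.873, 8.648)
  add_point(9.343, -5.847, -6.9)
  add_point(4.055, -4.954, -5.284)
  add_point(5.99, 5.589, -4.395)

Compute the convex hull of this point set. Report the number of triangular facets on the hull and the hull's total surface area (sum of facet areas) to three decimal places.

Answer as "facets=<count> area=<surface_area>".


facets=20 area=995.037

12 of the 17 inputs are extreme points: [0, 1, 2, 3, 7, 8, 9, 10, 12, 13, 14, 16].

Facet areas (half cross-product norm):
  f1: (p1, p13, p14) → 93.7626
  f2: (p12, p8, p3) → 30.1219
  f3: (p12, p8, p14) → 85.3898
  f4: (p12, p1, p3) → 81.8845
  f5: (p7, p1, p14) → 39.8075
  f6: (p7, p12, p14) → 20.5146
  f7: (p7, p12, p1) → 100.5130
  f8: (p2, p8, p3) → 20.2605
  f9: (p2, p10, p8) → 34.7841
  f10: (p2, p1, p3) → 51.9843
  f11: (p16, p13, p14) → 82.7805
  f12: (p16, p8, p14) → 62.5769
  f13: (p0, p1, p13) → 25.8353
  f14: (p0, p2, p1) → 114.1589
  f15: (p0, p2, p10) → 21.2723
  f16: (p0, p16, p13) → 36.9941
  f17: (p9, p10, p8) → 32.3823
  f18: (p9, p16, p8) → 16.1901
  f19: (p9, p0, p10) → 23.8404
  f20: (p9, p0, p16) → 19.9837
Σ area = 995.037

Check V−E+F: 12 − 30 + 20 = 2.


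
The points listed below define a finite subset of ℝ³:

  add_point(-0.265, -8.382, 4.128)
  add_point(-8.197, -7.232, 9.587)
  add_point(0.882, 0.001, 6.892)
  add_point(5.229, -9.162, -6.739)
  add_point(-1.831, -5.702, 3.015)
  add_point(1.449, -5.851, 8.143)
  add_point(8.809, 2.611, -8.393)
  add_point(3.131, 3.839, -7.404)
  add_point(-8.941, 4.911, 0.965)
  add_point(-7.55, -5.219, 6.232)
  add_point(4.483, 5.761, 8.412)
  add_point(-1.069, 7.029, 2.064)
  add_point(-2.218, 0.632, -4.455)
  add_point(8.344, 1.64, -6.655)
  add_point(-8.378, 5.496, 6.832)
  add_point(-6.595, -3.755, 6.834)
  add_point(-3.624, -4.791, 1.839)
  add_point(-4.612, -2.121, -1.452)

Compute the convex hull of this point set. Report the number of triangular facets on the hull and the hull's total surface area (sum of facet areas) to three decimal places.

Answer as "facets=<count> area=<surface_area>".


facets=24 area=941.906

Points on the hull: [0, 1, 3, 5, 6, 7, 8, 9, 10, 11, 12, 13, 14, 17] (14 of 18).

Triangle areas on the boundary:
  f1: (p7, p3, p6) → 36.3897
  f2: (p9, p1, p8) → 13.2240
  f3: (p9, p1, p3) → 29.7323
  f4: (p14, p1, p8) → 38.3171
  f5: (p14, p10, p1) → 84.3820
  f6: (p13, p3, p6) → 9.8648
  f7: (p13, p10, p6) → 11.2593
  f8: (p5, p10, p1) → 54.6979
  f9: (p5, p13, p3) → 87.3890
  f10: (p5, p13, p10) → 94.4681
  f11: (p12, p7, p8) → 27.2019
  f12: (p12, p7, p3) → 42.4945
  f13: (p11, p10, p6) → 64.0973
  f14: (p11, p7, p6) → 25.9823
  f15: (p11, p7, p8) → 43.8597
  f16: (p11, p14, p8) → 23.5944
  f17: (p11, p14, p10) → 37.5488
  f18: (p0, p1, p3) → 28.4031
  f19: (p0, p5, p3) → 24.9077
  f20: (p0, p5, p1) → 23.8141
  f21: (p17, p9, p3) → 52.9073
  f22: (p17, p12, p3) → 29.5438
  f23: (p17, p9, p8) → 37.5176
  f24: (p17, p12, p8) → 20.3099
Σ area = 941.906

Check V−E+F: 14 − 36 + 24 = 2.


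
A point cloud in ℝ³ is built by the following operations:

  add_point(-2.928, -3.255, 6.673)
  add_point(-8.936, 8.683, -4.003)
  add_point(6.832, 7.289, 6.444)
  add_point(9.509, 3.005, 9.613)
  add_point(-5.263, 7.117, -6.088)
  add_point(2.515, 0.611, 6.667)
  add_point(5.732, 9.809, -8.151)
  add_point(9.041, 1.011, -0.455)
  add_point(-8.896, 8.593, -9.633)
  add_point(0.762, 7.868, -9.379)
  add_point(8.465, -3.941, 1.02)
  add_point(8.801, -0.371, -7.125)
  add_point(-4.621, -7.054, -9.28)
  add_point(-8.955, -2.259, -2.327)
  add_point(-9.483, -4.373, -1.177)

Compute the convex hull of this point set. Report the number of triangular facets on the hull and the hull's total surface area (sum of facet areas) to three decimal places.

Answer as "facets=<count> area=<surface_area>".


Extreme-point indices: [0, 1, 2, 3, 6, 8, 9, 10, 11, 12, 14] — 11 of 15 on the boundary.

Facet areas (half cross-product norm):
  f1: (p12, p8, p14) → 73.8458
  f2: (p1, p8, p14) → 36.9107
  f3: (p1, p6, p8) → 41.3496
  f4: (p9, p12, p8) → 74.0421
  f5: (p9, p6, p8) → 12.3867
  f6: (p0, p1, p14) → 68.7430
  f7: (p0, p10, p3) → 67.5736
  f8: (p0, p12, p14) → 47.4487
  f9: (p0, p10, p12) → 98.3497
  f10: (p2, p6, p3) → 32.5766
  f11: (p2, p1, p6) → 111.0176
  f12: (p2, p0, p3) → 41.6898
  f13: (p2, p0, p1) → 117.8559
  f14: (p11, p10, p12) → 67.1858
  f15: (p11, p9, p12) → 84.0260
  f16: (p11, p9, p6) → 29.1971
  f17: (p11, p6, p3) → 90.9663
  f18: (p11, p10, p3) → 44.0018
Σ area = 1139.167

Check V−E+F: 11 − 27 + 18 = 2.

facets=18 area=1139.167


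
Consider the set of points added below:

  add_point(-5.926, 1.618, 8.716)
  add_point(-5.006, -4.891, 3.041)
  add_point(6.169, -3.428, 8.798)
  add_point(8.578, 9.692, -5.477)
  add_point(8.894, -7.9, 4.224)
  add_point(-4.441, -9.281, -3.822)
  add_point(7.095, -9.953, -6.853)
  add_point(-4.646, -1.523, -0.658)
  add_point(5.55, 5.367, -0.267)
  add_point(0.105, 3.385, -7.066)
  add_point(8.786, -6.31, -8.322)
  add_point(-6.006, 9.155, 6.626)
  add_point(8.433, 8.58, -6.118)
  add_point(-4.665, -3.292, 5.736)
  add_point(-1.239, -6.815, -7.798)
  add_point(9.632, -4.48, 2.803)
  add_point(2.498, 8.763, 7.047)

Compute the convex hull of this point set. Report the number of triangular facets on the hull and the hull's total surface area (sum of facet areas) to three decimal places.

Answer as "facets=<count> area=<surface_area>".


Hull vertices (16/17): indices [0, 1, 2, 3, 4, 5, 6, 7, 9, 10, 11, 12, 13, 14, 15, 16].

Area of each hull facet:
  f1: (p16, p3, p11) → 54.8203
  f2: (p9, p3, p11) → 85.7442
  f3: (p2, p3, p15) → 55.4524
  f4: (p2, p16, p3) → 89.4906
  f5: (p2, p4, p15) → 12.6828
  f6: (p2, p4, p13) → 38.3040
  f7: (p10, p3, p15) → 86.7199
  f8: (p10, p4, p15) → 20.8760
  f9: (p10, p4, p6) → 24.2242
  f10: (p14, p10, p6) → 19.1381
  f11: (p14, p10, p9) → 51.0271
  f12: (p5, p4, p6) → 67.7739
  f13: (p5, p14, p6) → 24.2227
  f14: (p5, p14, p9) → 26.0513
  f15: (p0, p2, p13) → 33.0017
  f16: (p0, p5, p11) → 58.9013
  f17: (p0, p16, p11) → 33.2579
  f18: (p0, p2, p16) → 65.4203
  f19: (p12, p9, p3) → 5.1138
  f20: (p12, p10, p3) → 3.7792
  f21: (p12, p10, p9) → 63.6230
  f22: (p1, p4, p13) → 22.4383
  f23: (p1, p5, p4) → 57.9120
  f24: (p1, p0, p13) → 5.1188
  f25: (p1, p0, p5) → 10.0021
  f26: (p7, p9, p11) → 60.8649
  f27: (p7, p5, p11) → 12.1881
  f28: (p7, p5, p9) → 38.3355
Σ area = 1126.484

Euler: V−E+F = 16−42+28 = 2.

facets=28 area=1126.484


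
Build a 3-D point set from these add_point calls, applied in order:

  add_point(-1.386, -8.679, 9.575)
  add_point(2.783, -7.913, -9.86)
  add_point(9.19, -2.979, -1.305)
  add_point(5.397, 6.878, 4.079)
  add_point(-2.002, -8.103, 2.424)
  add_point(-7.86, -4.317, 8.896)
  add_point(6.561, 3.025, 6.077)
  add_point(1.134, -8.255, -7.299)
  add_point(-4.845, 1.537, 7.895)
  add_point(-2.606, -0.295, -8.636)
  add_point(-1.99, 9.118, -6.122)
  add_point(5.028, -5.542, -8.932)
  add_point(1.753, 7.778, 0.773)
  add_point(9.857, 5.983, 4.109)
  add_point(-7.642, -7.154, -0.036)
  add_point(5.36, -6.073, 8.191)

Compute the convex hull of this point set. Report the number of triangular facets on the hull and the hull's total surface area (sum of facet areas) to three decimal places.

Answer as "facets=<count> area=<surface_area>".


facets=26 area=1030.681

15 of the 16 inputs are extreme points: [0, 1, 2, 3, 5, 6, 7, 8, 9, 10, 11, 12, 13, 14, 15].

Area of each hull facet:
  f1: (p8, p10, p5) → 42.2365
  f2: (p14, p10, p5) → 85.5001
  f3: (p11, p10, p13) → 121.7228
  f4: (p11, p1, p10) → 25.8259
  f5: (p3, p10, p13) → 23.1482
  f6: (p6, p15, p13) → 14.6265
  f7: (p6, p8, p15) → 52.5860
  f8: (p6, p3, p13) → 9.2489
  f9: (p6, p3, p8) → 26.0918
  f10: (p9, p1, p10) → 28.8707
  f11: (p9, p14, p10) → 54.3811
  f12: (p9, p14, p1) → 56.4612
  f13: (p0, p15, p1) → 67.4558
  f14: (p0, p14, p5) → 36.5242
  f15: (p0, p8, p5) → 25.8795
  f16: (p0, p8, p15) → 40.0888
  f17: (p2, p15, p1) → 59.4542
  f18: (p2, p11, p1) → 10.4811
  f19: (p2, p15, p13) → 55.1084
  f20: (p2, p11, p13) → 33.6852
  f21: (p12, p8, p10) → 42.9073
  f22: (p12, p3, p10) → 6.4814
  f23: (p12, p3, p8) → 28.7507
  f24: (p7, p14, p1) → 6.3552
  f25: (p7, p0, p1) → 10.9398
  f26: (p7, p0, p14) → 65.8692
Σ area = 1030.681

Euler: V−E+F = 15−39+26 = 2.


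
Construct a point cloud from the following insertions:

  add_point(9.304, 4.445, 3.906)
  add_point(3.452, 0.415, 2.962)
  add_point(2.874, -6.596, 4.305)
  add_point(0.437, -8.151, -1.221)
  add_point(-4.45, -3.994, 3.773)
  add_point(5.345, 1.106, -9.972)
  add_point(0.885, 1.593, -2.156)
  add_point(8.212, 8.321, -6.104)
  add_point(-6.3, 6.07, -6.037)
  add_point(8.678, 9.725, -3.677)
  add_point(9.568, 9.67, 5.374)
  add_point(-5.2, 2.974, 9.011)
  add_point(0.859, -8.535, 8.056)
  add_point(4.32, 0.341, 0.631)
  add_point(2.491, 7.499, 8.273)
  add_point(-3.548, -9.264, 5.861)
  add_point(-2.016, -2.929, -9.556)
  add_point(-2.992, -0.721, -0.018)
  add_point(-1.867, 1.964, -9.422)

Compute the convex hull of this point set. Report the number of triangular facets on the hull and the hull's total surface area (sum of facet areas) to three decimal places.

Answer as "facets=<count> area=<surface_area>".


facets=26 area=1038.777

Hull vertices (15/19): indices [0, 2, 3, 4, 5, 7, 8, 9, 10, 11, 12, 14, 15, 16, 18].

Area of each hull facet:
  f1: (p9, p10, p8) → 68.7980
  f2: (p16, p15, p8) → 88.4375
  f3: (p4, p15, p8) → 15.5474
  f4: (p4, p11, p8) → 61.1912
  f5: (p4, p11, p15) → 21.3420
  f6: (p7, p9, p8) → 20.2920
  f7: (p18, p16, p8) → 13.7387
  f8: (p18, p16, p5) → 17.7626
  f9: (p18, p7, p8) → 42.6779
  f10: (p18, p7, p5) → 30.9787
  f11: (p0, p2, p5) → 90.3198
  f12: (p0, p7, p5) → 46.2765
  f13: (p0, p9, p10) → 23.8068
  f14: (p0, p7, p9) → 11.8915
  f15: (p12, p0, p10) → 29.5721
  f16: (p12, p0, p2) → 23.9318
  f17: (p12, p11, p15) → 31.4251
  f18: (p3, p16, p5) → 42.4756
  f19: (p3, p2, p5) → 41.1222
  f20: (p3, p16, p15) → 31.1479
  f21: (p3, p12, p15) → 20.3620
  f22: (p3, p12, p2) → 13.1099
  f23: (p14, p12, p10) → 59.8507
  f24: (p14, p12, p11) → 58.3371
  f25: (p14, p10, p8) → 65.9309
  f26: (p14, p11, p8) → 68.4514
Σ area = 1038.777

Euler characteristic 15−39+26 = 2 ✓


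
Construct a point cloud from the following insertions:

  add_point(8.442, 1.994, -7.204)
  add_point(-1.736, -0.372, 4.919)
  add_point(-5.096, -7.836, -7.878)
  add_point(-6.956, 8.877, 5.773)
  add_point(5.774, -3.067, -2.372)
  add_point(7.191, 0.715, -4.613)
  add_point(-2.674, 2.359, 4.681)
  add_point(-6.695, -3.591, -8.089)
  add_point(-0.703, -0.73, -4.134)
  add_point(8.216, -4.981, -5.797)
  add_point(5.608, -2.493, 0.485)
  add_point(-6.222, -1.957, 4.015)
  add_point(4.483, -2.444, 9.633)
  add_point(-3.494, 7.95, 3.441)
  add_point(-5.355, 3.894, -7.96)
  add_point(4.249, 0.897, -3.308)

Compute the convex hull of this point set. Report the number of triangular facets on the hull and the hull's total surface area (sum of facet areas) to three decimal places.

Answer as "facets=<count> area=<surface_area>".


facets=14 area=844.430

Extreme-point indices: [0, 2, 3, 7, 9, 11, 12, 13, 14] — 9 of 16 on the boundary.

Triangle areas on the boundary:
  f1: (p13, p12, p3) → 28.8063
  f2: (p13, p12, p0) → 114.9436
  f3: (p13, p14, p3) → 23.2871
  f4: (p13, p14, p0) → 84.3413
  f5: (p11, p12, p3) → 66.5283
  f6: (p11, p12, p2) → 76.2542
  f7: (p9, p2, p0) → 47.9949
  f8: (p9, p12, p0) → 57.1737
  f9: (p9, p12, p2) → 110.5893
  f10: (p7, p2, p0) → 36.6874
  f11: (p7, p14, p0) → 52.9919
  f12: (p7, p14, p3) → 52.7467
  f13: (p7, p11, p3) → 64.3925
  f14: (p7, p11, p2) → 27.6934
Σ area = 844.430

Euler characteristic 9−21+14 = 2 ✓


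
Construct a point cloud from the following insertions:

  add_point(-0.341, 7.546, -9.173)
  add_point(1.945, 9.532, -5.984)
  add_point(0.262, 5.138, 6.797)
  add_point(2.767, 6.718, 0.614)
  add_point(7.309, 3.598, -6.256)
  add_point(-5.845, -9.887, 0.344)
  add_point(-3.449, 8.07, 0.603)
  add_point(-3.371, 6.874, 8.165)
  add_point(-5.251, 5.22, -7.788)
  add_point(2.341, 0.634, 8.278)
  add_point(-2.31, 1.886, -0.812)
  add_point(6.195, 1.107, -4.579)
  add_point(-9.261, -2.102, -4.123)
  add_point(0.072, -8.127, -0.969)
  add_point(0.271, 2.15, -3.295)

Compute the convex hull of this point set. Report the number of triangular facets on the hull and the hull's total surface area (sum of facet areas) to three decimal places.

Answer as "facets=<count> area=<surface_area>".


Extreme-point indices: [0, 1, 2, 3, 4, 5, 6, 7, 8, 9, 11, 12, 13] — 13 of 15 on the boundary.

Triangle areas on the boundary:
  f1: (p13, p5, p12) → 30.3039
  f2: (p13, p9, p5) → 39.9667
  f3: (p8, p6, p12) → 41.2028
  f4: (p3, p9, p4) → 39.2843
  f5: (p11, p9, p4) → 16.7305
  f6: (p11, p13, p4) → 5.1439
  f7: (p11, p13, p9) → 68.8502
  f8: (p0, p13, p4) → 66.9964
  f9: (p0, p13, p12) → 81.1477
  f10: (p0, p8, p12) → 14.7158
  f11: (p7, p6, p12) → 46.8445
  f12: (p7, p5, p12) → 78.3107
  f13: (p7, p9, p5) → 65.0024
  f14: (p1, p7, p6) → 20.9711
  f15: (p1, p7, p3) → 27.2563
  f16: (p1, p8, p6) → 33.1275
  f17: (p1, p0, p8) → 10.9247
  f18: (p1, p3, p4) → 27.2317
  f19: (p1, p0, p4) → 17.5978
  f20: (p2, p3, p9) → 16.8616
  f21: (p2, p7, p9) → 8.7544
  f22: (p2, p7, p3) → 12.5543
Σ area = 769.779

Check V−E+F: 13 − 33 + 22 = 2.

facets=22 area=769.779


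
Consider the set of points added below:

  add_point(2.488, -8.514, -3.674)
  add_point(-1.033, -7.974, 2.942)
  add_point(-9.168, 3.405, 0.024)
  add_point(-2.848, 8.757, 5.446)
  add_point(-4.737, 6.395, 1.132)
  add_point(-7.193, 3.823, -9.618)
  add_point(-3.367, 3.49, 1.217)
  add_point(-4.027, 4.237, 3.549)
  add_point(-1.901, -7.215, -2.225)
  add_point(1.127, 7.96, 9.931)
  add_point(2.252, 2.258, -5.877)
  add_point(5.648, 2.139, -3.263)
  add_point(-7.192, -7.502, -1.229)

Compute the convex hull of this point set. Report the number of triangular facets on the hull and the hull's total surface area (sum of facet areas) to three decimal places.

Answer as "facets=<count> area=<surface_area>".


Points on the hull: [0, 1, 2, 3, 5, 9, 10, 11, 12] (9 of 13).

Facet areas (half cross-product norm):
  f1: (p9, p0, p11) → 79.7113
  f2: (p1, p9, p0) → 61.4913
  f3: (p10, p0, p11) → 23.2458
  f4: (p10, p5, p0) → 54.8435
  f5: (p3, p9, p11) → 41.8672
  f6: (p3, p10, p11) → 29.4894
  f7: (p3, p10, p5) → 71.5905
  f8: (p3, p9, p2) → 19.6261
  f9: (p3, p5, p2) → 44.9945
  f10: (p12, p5, p0) → 70.5714
  f11: (p12, p1, p0) → 27.8594
  f12: (p12, p5, p2) → 54.6473
  f13: (p12, p9, p2) → 80.9949
  f14: (p12, p1, p9) → 62.9622
Σ area = 723.895

Euler: V−E+F = 9−21+14 = 2.

facets=14 area=723.895


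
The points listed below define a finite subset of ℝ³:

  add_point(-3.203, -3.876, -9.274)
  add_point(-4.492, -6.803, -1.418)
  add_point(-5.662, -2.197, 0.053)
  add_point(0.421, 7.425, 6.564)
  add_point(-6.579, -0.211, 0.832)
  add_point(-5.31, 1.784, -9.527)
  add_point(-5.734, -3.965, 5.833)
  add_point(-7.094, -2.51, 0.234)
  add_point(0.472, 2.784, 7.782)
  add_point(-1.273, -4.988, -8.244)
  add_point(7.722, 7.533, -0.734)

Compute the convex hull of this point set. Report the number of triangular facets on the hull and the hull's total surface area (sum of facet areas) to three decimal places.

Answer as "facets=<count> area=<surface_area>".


facets=16 area=580.659

10 of the 11 inputs are extreme points: [0, 1, 3, 4, 5, 6, 7, 8, 9, 10].

Per-facet area ½‖(b−a)×(c−a)‖:
  f1: (p8, p1, p10) → 86.1590
  f2: (p0, p1, p7) → 22.3339
  f3: (p0, p5, p7) → 30.5846
  f4: (p0, p5, p10) → 50.5720
  f5: (p6, p1, p7) → 15.7007
  f6: (p6, p8, p1) → 34.6716
  f7: (p3, p6, p8) → 17.3439
  f8: (p3, p5, p10) → 84.9480
  f9: (p3, p8, p10) → 24.3548
  f10: (p9, p1, p10) → 66.5556
  f11: (p9, p0, p10) → 20.2871
  f12: (p9, p0, p1) → 9.4181
  f13: (p4, p5, p7) → 12.9047
  f14: (p4, p3, p5) → 60.3761
  f15: (p4, p6, p7) → 7.2138
  f16: (p4, p3, p6) → 37.2353
Σ area = 580.659

Euler: V−E+F = 10−24+16 = 2.


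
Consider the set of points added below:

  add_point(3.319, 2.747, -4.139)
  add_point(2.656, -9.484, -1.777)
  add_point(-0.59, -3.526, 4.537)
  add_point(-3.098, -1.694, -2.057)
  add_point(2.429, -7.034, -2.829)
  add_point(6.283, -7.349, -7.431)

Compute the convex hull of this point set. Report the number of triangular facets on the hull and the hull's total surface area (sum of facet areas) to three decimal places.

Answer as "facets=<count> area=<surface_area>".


facets=6 area=228.159

Extreme-point indices: [0, 1, 2, 3, 5] — 5 of 6 on the boundary.

Area of each hull facet:
  f1: (p0, p5, p3) → 43.5025
  f2: (p2, p0, p3) → 29.2936
  f3: (p2, p0, p5) → 61.7505
  f4: (p1, p5, p3) → 34.1195
  f5: (p1, p2, p3) → 31.8350
  f6: (p1, p2, p5) → 27.6583
Σ area = 228.159

Euler: V−E+F = 5−9+6 = 2.


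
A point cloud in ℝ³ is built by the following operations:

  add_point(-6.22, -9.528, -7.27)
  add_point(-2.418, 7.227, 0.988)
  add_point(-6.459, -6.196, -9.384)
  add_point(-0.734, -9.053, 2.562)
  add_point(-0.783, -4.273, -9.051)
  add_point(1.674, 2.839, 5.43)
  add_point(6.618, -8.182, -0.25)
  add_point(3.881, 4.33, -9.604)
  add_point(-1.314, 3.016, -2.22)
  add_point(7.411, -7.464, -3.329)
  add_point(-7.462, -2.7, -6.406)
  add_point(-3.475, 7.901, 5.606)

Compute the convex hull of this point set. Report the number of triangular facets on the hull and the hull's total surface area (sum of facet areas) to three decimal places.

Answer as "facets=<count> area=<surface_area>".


Points on the hull: [0, 1, 2, 3, 4, 5, 6, 7, 9, 10, 11] (11 of 12).

Facet areas (half cross-product norm):
  f1: (p2, p7, p10) → 32.2006
  f2: (p1, p11, p10) → 26.6000
  f3: (p1, p7, p10) → 75.7649
  f4: (p1, p7, p11) → 9.4933
  f5: (p5, p3, p11) → 37.9994
  f6: (p5, p7, p9) → 91.7418
  f7: (p5, p7, p11) → 55.0435
  f8: (p4, p7, p9) → 51.2744
  f9: (p4, p2, p7) → 20.1644
  f10: (p0, p4, p9) → 39.7894
  f11: (p0, p4, p2) → 11.6633
  f12: (p0, p2, p10) → 8.8607
  f13: (p0, p11, p10) → 42.6525
  f14: (p0, p3, p11) → 97.6039
  f15: (p6, p5, p9) → 20.6810
  f16: (p6, p5, p3) → 48.3457
  f17: (p6, p0, p9) → 23.3685
  f18: (p6, p0, p3) → 44.1389
Σ area = 737.386

Check V−E+F: 11 − 27 + 18 = 2.

facets=18 area=737.386


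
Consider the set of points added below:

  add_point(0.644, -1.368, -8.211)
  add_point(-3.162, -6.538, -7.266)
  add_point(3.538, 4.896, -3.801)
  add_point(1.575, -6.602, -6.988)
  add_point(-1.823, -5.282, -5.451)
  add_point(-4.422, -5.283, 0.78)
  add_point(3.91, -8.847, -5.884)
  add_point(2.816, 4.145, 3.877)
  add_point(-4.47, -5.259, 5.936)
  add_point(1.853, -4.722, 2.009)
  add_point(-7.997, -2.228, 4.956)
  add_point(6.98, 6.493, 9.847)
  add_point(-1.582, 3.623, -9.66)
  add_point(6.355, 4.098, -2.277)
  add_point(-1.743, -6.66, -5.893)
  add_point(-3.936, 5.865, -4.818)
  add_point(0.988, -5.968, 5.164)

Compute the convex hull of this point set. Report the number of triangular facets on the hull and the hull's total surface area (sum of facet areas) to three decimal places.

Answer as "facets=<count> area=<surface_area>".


facets=20 area=769.315

12 of the 17 inputs are extreme points: [0, 1, 2, 3, 6, 8, 10, 11, 12, 13, 15, 16].

Area of each hull facet:
  f1: (p16, p6, p11) → 78.5546
  f2: (p15, p11, p10) → 112.4491
  f3: (p15, p1, p10) → 76.0013
  f4: (p15, p1, p12) → 30.5603
  f5: (p13, p6, p11) → 75.4154
  f6: (p3, p1, p6) → 5.7277
  f7: (p3, p1, p12) → 24.8616
  f8: (p8, p1, p10) → 31.5934
  f9: (p8, p11, p10) → 39.8507
  f10: (p8, p16, p11) → 39.2824
  f11: (p8, p1, p6) → 50.3343
  f12: (p8, p16, p6) → 29.9446
  f13: (p2, p15, p12) → 20.8974
  f14: (p2, p13, p12) → 6.6773
  f15: (p2, p15, p11) → 50.3906
  f16: (p2, p13, p11) → 18.2506
  f17: (p0, p3, p6) → 5.3661
  f18: (p0, p3, p12) → 3.6447
  f19: (p0, p13, p6) → 41.7299
  f20: (p0, p13, p12) → 27.7825
Σ area = 769.315

Euler: V−E+F = 12−30+20 = 2.


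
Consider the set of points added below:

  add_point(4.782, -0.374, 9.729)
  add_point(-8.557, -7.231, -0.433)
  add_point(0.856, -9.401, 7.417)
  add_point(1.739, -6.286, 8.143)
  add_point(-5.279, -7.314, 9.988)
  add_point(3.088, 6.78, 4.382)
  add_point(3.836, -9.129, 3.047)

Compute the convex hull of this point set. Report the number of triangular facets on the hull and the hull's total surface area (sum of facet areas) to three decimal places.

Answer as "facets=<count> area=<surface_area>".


facets=8 area=429.959

6 of the 7 inputs are extreme points: [0, 1, 2, 4, 5, 6].

Triangle areas on the boundary:
  f1: (p4, p5, p1) → 93.2460
  f2: (p4, p5, p0) → 52.9045
  f3: (p6, p5, p1) → 102.5098
  f4: (p6, p5, p0) → 48.6258
  f5: (p2, p4, p0) → 35.2457
  f6: (p2, p6, p0) → 26.7007
  f7: (p2, p4, p1) → 37.9423
  f8: (p2, p6, p1) → 32.7846
Σ area = 429.959

Euler: V−E+F = 6−12+8 = 2.


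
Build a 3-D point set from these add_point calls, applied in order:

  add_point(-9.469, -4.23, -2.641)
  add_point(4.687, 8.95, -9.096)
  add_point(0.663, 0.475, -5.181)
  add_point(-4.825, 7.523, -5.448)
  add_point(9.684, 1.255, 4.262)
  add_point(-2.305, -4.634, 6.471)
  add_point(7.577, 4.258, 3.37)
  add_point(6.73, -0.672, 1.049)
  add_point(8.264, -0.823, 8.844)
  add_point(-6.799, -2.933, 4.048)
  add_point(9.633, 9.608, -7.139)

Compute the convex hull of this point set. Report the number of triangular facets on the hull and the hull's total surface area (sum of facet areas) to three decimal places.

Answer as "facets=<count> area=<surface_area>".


Hull vertices (11/11): indices [0, 1, 2, 3, 4, 5, 6, 7, 8, 9, 10].

Area of each hull facet:
  f1: (p3, p1, p0) → 56.2723
  f2: (p2, p1, p0) → 36.5961
  f3: (p9, p5, p0) → 14.7896
  f4: (p9, p3, p0) → 47.1590
  f5: (p10, p2, p1) → 25.7449
  f6: (p10, p3, p1) → 18.5163
  f7: (p8, p9, p3) → 113.6825
  f8: (p8, p9, p5) → 20.1976
  f9: (p7, p10, p4) → 32.0903
  f10: (p7, p10, p2) → 54.5320
  f11: (p7, p8, p4) → 12.0368
  f12: (p7, p8, p5) → 42.3087
  f13: (p7, p5, p0) → 64.9198
  f14: (p7, p2, p0) → 46.0370
  f15: (p6, p10, p3) → 82.9832
  f16: (p6, p8, p3) → 45.3914
  f17: (p6, p10, p4) → 19.9797
  f18: (p6, p8, p4) → 9.1613
Σ area = 742.399

Euler: V−E+F = 11−27+18 = 2.

facets=18 area=742.399


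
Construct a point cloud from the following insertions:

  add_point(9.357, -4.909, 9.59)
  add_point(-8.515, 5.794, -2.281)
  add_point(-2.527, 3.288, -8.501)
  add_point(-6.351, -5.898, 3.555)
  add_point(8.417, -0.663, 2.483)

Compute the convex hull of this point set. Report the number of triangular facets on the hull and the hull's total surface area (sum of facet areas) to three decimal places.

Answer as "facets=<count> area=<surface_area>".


facets=6 area=479.723

Extreme-point indices: [0, 1, 2, 3, 4] — 5 of 5 on the boundary.

Area of each hull facet:
  f1: (p3, p0, p1) → 107.8512
  f2: (p2, p3, p1) → 59.4658
  f3: (p4, p0, p1) → 67.8496
  f4: (p4, p2, p1) → 71.8382
  f5: (p4, p3, p0) → 64.9381
  f6: (p4, p2, p3) → 107.7802
Σ area = 479.723

Check V−E+F: 5 − 9 + 6 = 2.


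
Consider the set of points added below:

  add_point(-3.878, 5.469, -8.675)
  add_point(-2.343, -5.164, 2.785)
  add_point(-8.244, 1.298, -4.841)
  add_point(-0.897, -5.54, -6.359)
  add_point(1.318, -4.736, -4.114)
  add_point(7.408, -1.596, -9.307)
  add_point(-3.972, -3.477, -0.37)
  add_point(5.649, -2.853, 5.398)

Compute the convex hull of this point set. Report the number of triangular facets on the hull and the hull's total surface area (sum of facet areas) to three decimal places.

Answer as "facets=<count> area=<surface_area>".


facets=12 area=445.681

Hull vertices (8/8): indices [0, 1, 2, 3, 4, 5, 6, 7].

Facet areas (half cross-product norm):
  f1: (p1, p7, p2) → 43.3743
  f2: (p1, p7, p3) → 39.8538
  f3: (p0, p3, p2) → 35.9984
  f4: (p0, p3, p5) → 54.7188
  f5: (p0, p7, p2) → 63.4480
  f6: (p0, p7, p5) → 98.5425
  f7: (p4, p3, p5) → 13.8201
  f8: (p4, p7, p5) → 44.8430
  f9: (p4, p7, p3) → 5.9352
  f10: (p6, p3, p2) → 27.4409
  f11: (p6, p1, p2) → 4.8809
  f12: (p6, p1, p3) → 12.8248
Σ area = 445.681

Check V−E+F: 8 − 18 + 12 = 2.


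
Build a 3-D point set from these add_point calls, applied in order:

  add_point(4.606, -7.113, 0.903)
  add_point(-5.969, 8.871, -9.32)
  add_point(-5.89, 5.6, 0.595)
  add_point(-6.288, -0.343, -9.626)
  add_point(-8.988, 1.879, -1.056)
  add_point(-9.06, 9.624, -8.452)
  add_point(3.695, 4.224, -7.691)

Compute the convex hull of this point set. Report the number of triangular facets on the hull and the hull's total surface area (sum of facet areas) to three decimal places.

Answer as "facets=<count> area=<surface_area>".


7 of the 7 inputs are extreme points: [0, 1, 2, 3, 4, 5, 6].

Per-facet area ½‖(b−a)×(c−a)‖:
  f1: (p1, p3, p5) → 14.8888
  f2: (p4, p3, p5) → 43.9081
  f3: (p4, p3, p0) → 73.3079
  f4: (p6, p3, p0) → 78.3791
  f5: (p6, p1, p3) → 46.0190
  f6: (p2, p4, p0) → 41.5662
  f7: (p2, p6, p0) → 87.7627
  f8: (p2, p4, p5) → 26.1386
  f9: (p2, p1, p5) → 16.9609
  f10: (p2, p6, p1) → 54.2978
Σ area = 483.229

Euler: V−E+F = 7−15+10 = 2.

facets=10 area=483.229


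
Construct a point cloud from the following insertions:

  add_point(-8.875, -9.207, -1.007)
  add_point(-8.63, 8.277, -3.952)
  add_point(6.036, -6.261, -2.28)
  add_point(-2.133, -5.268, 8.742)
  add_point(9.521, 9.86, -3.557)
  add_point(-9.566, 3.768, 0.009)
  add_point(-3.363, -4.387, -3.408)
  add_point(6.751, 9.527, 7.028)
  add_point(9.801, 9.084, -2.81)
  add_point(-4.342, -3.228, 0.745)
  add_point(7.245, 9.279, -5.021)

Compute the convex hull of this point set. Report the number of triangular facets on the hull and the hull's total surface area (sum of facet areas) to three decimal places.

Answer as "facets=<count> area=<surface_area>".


Extreme-point indices: [0, 1, 2, 3, 4, 5, 6, 7, 8, 10] — 10 of 11 on the boundary.

Area of each hull facet:
  f1: (p3, p0, p5) → 76.3620
  f2: (p2, p3, p0) → 81.1629
  f3: (p1, p0, p5) → 29.0228
  f4: (p7, p3, p5) → 119.6703
  f5: (p7, p1, p5) → 56.3126
  f6: (p7, p2, p8) → 81.3408
  f7: (p7, p2, p3) → 112.9266
  f8: (p4, p2, p8) → 6.7639
  f9: (p4, p10, p2) → 21.5551
  f10: (p4, p7, p8) → 4.8427
  f11: (p4, p7, p1) → 96.9831
  f12: (p4, p10, p1) → 13.3390
  f13: (p6, p1, p0) → 50.1947
  f14: (p6, p10, p1) → 103.6095
  f15: (p6, p2, p0) → 31.3226
  f16: (p6, p10, p2) → 75.6473
Σ area = 961.056

Euler: V−E+F = 10−24+16 = 2.

facets=16 area=961.056
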